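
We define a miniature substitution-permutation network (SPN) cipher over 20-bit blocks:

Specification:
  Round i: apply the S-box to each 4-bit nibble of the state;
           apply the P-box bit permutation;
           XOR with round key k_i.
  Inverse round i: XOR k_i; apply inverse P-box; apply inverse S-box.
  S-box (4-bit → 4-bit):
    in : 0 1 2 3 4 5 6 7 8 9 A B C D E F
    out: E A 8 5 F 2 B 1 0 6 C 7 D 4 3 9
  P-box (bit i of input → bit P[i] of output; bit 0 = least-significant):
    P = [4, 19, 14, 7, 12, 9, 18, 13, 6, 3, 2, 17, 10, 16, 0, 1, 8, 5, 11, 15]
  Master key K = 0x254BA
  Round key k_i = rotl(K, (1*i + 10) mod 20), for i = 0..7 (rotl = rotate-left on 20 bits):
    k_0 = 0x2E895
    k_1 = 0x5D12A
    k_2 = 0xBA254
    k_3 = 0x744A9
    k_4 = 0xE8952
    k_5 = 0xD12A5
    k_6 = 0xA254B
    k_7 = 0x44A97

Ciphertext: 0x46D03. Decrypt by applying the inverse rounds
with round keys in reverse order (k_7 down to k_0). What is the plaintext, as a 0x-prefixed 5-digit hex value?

s_0 = ciphertext = 0x46D03
s_1 = InvRound(s_0, k_7) = 0x77D1F
s_2 = InvRound(s_1, k_6) = 0xD533B
s_3 = InvRound(s_2, k_5) = 0x7298C
s_4 = InvRound(s_3, k_4) = 0x21B26
s_5 = InvRound(s_4, k_3) = 0x349BA
s_6 = InvRound(s_5, k_2) = 0x42B10
s_7 = InvRound(s_6, k_1) = 0x01563
s_8 = InvRound(s_7, k_0) = 0x4FCFC

0x4FCFC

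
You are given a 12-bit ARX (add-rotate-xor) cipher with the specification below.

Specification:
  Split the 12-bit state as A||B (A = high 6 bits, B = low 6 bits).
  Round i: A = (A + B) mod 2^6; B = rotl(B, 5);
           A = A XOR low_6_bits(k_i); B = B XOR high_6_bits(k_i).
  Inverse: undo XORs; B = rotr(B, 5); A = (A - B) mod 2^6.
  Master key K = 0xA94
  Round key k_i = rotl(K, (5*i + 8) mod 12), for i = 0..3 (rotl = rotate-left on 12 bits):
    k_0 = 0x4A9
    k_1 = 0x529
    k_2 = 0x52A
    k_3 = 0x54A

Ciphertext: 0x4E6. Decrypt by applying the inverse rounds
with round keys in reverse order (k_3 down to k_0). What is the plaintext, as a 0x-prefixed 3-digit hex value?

0xB6B

s_0 = ciphertext = 0x4E6
s_1 = InvRound(s_0, k_3) = 0xCA7
s_2 = InvRound(s_1, k_2) = 0xC67
s_3 = InvRound(s_2, k_1) = 0xC67
s_4 = InvRound(s_3, k_0) = 0xB6B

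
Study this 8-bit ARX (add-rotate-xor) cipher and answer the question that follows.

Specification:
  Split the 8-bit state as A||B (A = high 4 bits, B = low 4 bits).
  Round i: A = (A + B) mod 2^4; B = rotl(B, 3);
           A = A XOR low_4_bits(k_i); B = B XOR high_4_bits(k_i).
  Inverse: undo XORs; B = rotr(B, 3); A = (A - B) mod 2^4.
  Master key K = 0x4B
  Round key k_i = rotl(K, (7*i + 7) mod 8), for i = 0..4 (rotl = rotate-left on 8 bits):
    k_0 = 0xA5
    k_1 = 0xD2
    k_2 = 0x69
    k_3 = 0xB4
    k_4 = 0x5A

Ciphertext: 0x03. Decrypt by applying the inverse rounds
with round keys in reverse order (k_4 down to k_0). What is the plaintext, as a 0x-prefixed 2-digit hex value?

s_0 = ciphertext = 0x03
s_1 = InvRound(s_0, k_4) = 0xEC
s_2 = InvRound(s_1, k_3) = 0xCE
s_3 = InvRound(s_2, k_2) = 0x41
s_4 = InvRound(s_3, k_1) = 0xD9
s_5 = InvRound(s_4, k_0) = 0x26

0x26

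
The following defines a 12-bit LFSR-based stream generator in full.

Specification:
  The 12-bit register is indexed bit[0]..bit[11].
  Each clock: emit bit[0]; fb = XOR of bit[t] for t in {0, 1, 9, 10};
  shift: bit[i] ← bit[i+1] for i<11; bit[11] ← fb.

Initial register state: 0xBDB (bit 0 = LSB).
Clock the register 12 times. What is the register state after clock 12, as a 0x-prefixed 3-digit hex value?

reg_0 = 0xBDB
clock 1: out=1, reg = 0xDED
clock 2: out=1, reg = 0x6F6
clock 3: out=0, reg = 0xB7B
clock 4: out=1, reg = 0xDBD
clock 5: out=1, reg = 0x6DE
clock 6: out=0, reg = 0xB6F
clock 7: out=1, reg = 0xDB7
clock 8: out=1, reg = 0xEDB
clock 9: out=1, reg = 0x76D
clock 10: out=1, reg = 0xBB6
clock 11: out=0, reg = 0x5DB
clock 12: out=1, reg = 0xAED

0xAED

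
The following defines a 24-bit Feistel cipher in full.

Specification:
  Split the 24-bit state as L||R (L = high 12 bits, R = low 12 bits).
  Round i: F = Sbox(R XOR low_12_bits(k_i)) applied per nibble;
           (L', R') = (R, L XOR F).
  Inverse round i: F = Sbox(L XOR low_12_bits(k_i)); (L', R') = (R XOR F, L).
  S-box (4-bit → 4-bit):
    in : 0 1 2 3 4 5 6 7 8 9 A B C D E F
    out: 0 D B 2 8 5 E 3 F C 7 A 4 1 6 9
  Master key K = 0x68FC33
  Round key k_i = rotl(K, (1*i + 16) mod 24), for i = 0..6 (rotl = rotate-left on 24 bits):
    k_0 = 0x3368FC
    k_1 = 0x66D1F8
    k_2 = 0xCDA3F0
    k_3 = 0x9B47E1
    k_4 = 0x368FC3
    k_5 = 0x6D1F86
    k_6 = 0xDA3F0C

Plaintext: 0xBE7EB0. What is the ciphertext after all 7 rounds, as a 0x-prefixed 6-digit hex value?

s_0 = plaintext = 0xBE7EB0
s_1 = Round(s_0, k_0) = 0xEB0563
s_2 = Round(s_1, k_1) = 0x56367A
s_3 = Round(s_2, k_2) = 0x67A094
s_4 = Round(s_3, k_3) = 0x09454F
s_5 = Round(s_4, k_4) = 0x54F760
s_6 = Round(s_5, k_5) = 0x760A21
s_7 = Round(s_6, k_6) = 0xA212D1

0xA212D1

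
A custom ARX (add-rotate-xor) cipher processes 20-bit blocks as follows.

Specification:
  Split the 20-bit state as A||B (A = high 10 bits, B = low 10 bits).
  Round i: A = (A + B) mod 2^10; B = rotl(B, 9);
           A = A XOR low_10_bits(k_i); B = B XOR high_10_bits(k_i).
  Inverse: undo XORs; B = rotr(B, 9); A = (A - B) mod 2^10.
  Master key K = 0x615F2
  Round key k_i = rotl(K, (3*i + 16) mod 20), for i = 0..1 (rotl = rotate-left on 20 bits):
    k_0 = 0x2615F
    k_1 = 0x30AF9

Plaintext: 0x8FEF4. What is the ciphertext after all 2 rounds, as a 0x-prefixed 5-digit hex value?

s_0 = plaintext = 0x8FEF4
s_1 = Round(s_0, k_0) = 0x1B1E2
s_2 = Round(s_1, k_1) = 0x2DC33

0x2DC33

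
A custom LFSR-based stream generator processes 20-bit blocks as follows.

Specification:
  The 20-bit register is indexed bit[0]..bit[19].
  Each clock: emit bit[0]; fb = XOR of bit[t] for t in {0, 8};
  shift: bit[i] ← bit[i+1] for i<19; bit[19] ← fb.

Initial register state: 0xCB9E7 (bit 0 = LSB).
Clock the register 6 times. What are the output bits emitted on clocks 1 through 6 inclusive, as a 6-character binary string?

reg_0 = 0xCB9E7
clock 1: out=1, reg = 0x65CF3
clock 2: out=1, reg = 0xB2E79
clock 3: out=1, reg = 0xD973C
clock 4: out=0, reg = 0xECB9E
clock 5: out=0, reg = 0xF65CF
clock 6: out=1, reg = 0x7B2E7

111001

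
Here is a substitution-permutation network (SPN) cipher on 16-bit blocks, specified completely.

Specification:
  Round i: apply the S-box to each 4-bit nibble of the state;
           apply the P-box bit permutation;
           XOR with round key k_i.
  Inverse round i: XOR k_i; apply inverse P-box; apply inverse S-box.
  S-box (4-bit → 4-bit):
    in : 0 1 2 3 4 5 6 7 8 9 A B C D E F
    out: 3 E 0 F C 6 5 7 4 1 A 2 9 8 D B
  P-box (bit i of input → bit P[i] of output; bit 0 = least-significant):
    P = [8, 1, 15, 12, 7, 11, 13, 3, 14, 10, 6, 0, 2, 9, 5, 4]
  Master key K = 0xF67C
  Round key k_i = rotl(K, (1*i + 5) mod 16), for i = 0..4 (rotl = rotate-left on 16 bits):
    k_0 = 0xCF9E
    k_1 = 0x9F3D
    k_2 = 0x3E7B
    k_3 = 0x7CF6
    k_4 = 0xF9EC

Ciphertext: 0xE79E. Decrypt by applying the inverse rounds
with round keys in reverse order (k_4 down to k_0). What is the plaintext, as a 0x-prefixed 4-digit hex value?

s_0 = ciphertext = 0xE79E
s_1 = InvRound(s_0, k_4) = 0x15BA
s_2 = InvRound(s_1, k_3) = 0x9619
s_3 = InvRound(s_2, k_2) = 0x8855
s_4 = InvRound(s_3, k_1) = 0x55DC
s_5 = InvRound(s_4, k_0) = 0xB8B1

0xB8B1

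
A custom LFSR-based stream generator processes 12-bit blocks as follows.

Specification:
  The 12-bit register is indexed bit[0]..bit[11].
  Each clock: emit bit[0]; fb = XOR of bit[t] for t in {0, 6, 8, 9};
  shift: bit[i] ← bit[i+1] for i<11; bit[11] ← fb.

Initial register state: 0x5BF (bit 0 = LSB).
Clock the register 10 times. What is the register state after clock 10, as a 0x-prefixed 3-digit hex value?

0x0F9

reg_0 = 0x5BF
clock 1: out=1, reg = 0x2DF
clock 2: out=1, reg = 0x96F
clock 3: out=1, reg = 0xCB7
clock 4: out=1, reg = 0xE5B
clock 5: out=1, reg = 0xF2D
clock 6: out=1, reg = 0xF96
clock 7: out=0, reg = 0x7CB
clock 8: out=1, reg = 0x3E5
clock 9: out=1, reg = 0x1F2
clock 10: out=0, reg = 0x0F9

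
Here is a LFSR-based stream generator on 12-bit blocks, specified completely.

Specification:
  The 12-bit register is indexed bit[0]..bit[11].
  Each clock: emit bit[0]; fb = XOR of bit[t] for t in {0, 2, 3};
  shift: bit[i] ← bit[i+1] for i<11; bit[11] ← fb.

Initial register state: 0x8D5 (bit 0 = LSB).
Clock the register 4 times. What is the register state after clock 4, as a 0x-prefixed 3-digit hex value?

reg_0 = 0x8D5
clock 1: out=1, reg = 0x46A
clock 2: out=0, reg = 0xA35
clock 3: out=1, reg = 0x51A
clock 4: out=0, reg = 0xA8D

0xA8D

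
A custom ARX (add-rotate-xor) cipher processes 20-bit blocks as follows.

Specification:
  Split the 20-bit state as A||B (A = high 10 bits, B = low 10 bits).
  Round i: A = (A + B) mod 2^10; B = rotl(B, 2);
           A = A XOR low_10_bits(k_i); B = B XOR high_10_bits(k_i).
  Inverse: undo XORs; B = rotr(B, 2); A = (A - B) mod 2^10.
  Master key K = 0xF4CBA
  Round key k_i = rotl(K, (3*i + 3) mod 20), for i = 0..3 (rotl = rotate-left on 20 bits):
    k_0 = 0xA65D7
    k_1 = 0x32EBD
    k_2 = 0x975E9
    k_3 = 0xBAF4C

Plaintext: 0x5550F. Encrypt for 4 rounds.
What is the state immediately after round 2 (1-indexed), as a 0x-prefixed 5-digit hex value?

s_0 = plaintext = 0x5550F
s_1 = Round(s_0, k_0) = 0xECEA4
s_2 = Round(s_1, k_1) = 0x3AA59
s_3 = Round(s_2, k_2) = 0xAAB3B
s_4 = Round(s_3, k_3) = 0xAA604

0x3AA59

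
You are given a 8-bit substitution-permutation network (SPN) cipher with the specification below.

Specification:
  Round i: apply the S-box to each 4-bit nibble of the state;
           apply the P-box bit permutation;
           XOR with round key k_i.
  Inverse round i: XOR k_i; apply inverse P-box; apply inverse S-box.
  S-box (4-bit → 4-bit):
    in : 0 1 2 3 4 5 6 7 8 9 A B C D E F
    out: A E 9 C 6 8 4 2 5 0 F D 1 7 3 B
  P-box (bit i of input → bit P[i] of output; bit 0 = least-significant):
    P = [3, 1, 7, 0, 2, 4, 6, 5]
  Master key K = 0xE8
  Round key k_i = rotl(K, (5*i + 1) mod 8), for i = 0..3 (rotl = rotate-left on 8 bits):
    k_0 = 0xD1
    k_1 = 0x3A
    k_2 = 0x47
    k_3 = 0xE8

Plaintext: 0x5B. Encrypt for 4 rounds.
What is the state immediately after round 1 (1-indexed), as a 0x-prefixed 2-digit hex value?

0x78

s_0 = plaintext = 0x5B
s_1 = Round(s_0, k_0) = 0x78
s_2 = Round(s_1, k_1) = 0xA2
s_3 = Round(s_2, k_2) = 0x3A
s_4 = Round(s_3, k_3) = 0x03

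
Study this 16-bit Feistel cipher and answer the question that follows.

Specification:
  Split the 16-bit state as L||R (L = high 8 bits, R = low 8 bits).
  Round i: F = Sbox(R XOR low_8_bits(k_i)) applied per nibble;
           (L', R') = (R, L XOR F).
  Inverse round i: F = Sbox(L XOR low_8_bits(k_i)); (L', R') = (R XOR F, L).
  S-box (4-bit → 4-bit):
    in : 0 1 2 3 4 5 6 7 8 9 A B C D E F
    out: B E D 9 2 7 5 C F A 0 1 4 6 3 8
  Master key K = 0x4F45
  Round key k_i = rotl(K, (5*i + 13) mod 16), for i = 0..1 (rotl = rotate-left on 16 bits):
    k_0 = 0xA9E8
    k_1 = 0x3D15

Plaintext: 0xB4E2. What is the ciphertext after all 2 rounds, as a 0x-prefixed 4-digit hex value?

s_0 = plaintext = 0xB4E2
s_1 = Round(s_0, k_0) = 0xE204
s_2 = Round(s_1, k_1) = 0x040C

0x040C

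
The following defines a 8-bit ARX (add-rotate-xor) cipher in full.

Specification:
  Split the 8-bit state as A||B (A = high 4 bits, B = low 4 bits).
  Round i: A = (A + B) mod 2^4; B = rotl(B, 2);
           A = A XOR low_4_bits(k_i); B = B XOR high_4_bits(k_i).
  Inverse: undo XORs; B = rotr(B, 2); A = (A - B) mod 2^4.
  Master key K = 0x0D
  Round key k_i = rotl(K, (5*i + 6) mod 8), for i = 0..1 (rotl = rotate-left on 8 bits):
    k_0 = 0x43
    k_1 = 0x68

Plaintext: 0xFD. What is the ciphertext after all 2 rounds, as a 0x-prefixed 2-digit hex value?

0xAA

s_0 = plaintext = 0xFD
s_1 = Round(s_0, k_0) = 0xF3
s_2 = Round(s_1, k_1) = 0xAA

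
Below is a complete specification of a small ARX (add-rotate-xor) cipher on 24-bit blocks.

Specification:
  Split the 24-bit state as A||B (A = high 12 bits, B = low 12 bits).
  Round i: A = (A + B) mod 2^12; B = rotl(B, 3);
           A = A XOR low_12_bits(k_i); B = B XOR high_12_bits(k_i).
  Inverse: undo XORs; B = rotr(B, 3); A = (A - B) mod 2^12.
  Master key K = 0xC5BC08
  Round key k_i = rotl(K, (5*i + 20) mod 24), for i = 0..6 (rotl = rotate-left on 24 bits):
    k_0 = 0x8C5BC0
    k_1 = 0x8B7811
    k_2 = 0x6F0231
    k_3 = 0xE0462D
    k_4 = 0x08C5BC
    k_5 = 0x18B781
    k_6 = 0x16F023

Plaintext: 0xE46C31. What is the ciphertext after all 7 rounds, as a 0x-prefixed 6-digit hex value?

s_0 = plaintext = 0xE46C31
s_1 = Round(s_0, k_0) = 0x1B794B
s_2 = Round(s_1, k_1) = 0x3132EB
s_3 = Round(s_2, k_2) = 0x7CF1A9
s_4 = Round(s_3, k_3) = 0xF5534C
s_5 = Round(s_4, k_4) = 0x71DAED
s_6 = Round(s_5, k_5) = 0x58B6E6
s_7 = Round(s_6, k_6) = 0xC5265C

0xC5265C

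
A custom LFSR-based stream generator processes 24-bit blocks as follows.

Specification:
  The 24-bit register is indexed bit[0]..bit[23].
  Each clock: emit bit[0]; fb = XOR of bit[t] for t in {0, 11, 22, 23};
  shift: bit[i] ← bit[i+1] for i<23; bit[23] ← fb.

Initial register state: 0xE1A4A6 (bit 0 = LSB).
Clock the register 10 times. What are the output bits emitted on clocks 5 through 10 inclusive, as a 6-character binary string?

reg_0 = 0xE1A4A6
clock 1: out=0, reg = 0x70D253
clock 2: out=1, reg = 0x386929
clock 3: out=1, reg = 0x1C3494
clock 4: out=0, reg = 0x0E1A4A
clock 5: out=0, reg = 0x870D25
clock 6: out=1, reg = 0xC38692
clock 7: out=0, reg = 0x61C349
clock 8: out=1, reg = 0x30E1A4
clock 9: out=0, reg = 0x1870D2
clock 10: out=0, reg = 0x0C3869

010100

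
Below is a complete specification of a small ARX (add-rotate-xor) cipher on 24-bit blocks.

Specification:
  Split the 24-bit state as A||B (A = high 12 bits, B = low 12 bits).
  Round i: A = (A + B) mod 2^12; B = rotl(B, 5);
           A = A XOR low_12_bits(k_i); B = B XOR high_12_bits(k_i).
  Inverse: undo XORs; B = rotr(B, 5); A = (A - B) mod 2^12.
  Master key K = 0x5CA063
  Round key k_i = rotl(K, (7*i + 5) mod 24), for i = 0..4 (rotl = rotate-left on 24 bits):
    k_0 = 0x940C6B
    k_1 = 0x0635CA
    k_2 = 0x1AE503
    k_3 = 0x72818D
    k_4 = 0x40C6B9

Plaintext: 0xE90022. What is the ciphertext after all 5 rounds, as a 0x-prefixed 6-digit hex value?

s_0 = plaintext = 0xE90022
s_1 = Round(s_0, k_0) = 0x2D9D00
s_2 = Round(s_1, k_1) = 0xA13079
s_3 = Round(s_2, k_2) = 0xF8FE8E
s_4 = Round(s_3, k_3) = 0xF906F5
s_5 = Round(s_4, k_4) = 0x03CAA1

0x03CAA1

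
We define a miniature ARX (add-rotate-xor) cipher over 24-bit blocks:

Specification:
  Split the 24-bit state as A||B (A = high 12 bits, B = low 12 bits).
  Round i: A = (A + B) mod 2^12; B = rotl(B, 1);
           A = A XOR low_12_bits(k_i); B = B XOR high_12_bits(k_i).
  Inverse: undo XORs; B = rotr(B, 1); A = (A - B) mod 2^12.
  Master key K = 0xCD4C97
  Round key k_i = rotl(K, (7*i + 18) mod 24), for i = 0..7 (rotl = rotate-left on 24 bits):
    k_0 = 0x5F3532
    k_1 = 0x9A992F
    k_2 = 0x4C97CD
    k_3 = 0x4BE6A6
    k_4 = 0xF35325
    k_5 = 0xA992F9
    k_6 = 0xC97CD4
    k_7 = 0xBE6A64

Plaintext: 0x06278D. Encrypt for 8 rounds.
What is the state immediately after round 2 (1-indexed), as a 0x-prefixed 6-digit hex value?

0x4E9C7A

s_0 = plaintext = 0x06278D
s_1 = Round(s_0, k_0) = 0x2DDAE9
s_2 = Round(s_1, k_1) = 0x4E9C7A
s_3 = Round(s_2, k_2) = 0x6AEC3C
s_4 = Round(s_3, k_3) = 0x44CCC7
s_5 = Round(s_4, k_4) = 0x2366BA
s_6 = Round(s_5, k_5) = 0xA097ED
s_7 = Round(s_6, k_6) = 0xD2234D
s_8 = Round(s_7, k_7) = 0xA0BD7C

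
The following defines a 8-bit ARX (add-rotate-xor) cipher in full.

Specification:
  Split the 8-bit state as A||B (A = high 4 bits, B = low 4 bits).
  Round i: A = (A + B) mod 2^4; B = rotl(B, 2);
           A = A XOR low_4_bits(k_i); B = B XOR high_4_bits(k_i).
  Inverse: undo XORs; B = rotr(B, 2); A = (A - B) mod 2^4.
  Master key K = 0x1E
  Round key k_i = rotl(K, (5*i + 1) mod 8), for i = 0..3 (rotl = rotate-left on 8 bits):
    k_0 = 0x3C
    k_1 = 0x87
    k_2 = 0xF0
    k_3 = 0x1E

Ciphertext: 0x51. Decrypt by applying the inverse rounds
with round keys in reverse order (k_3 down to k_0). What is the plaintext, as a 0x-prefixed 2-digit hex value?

0x7B

s_0 = ciphertext = 0x51
s_1 = InvRound(s_0, k_3) = 0xB0
s_2 = InvRound(s_1, k_2) = 0xCF
s_3 = InvRound(s_2, k_1) = 0xED
s_4 = InvRound(s_3, k_0) = 0x7B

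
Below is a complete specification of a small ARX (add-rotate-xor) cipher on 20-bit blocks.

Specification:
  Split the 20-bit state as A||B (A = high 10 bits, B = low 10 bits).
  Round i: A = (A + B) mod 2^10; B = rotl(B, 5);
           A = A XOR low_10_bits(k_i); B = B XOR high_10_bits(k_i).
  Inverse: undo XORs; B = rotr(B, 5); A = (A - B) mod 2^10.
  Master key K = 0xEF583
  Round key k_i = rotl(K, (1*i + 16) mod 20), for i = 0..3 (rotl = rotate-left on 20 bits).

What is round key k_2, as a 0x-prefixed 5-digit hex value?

K = 0xEF583
k_0 = rotl(K, (1*0+16) mod 20) = rotl(K, 16) = 0x3EF58
k_1 = rotl(K, (1*1+16) mod 20) = rotl(K, 17) = 0x7DEB0
k_2 = rotl(K, (1*2+16) mod 20) = rotl(K, 18) = 0xFBD60

0xFBD60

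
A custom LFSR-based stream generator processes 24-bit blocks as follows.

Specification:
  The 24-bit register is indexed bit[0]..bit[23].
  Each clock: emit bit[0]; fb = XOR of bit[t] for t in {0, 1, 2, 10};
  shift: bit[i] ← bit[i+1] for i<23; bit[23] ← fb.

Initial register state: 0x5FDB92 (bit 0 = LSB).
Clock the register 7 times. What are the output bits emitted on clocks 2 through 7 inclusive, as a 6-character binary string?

100100

reg_0 = 0x5FDB92
clock 1: out=0, reg = 0xAFEDC9
clock 2: out=1, reg = 0x57F6E4
clock 3: out=0, reg = 0x2BFB72
clock 4: out=0, reg = 0x95FDB9
clock 5: out=1, reg = 0x4AFEDC
clock 6: out=0, reg = 0x257F6E
clock 7: out=0, reg = 0x92BFB7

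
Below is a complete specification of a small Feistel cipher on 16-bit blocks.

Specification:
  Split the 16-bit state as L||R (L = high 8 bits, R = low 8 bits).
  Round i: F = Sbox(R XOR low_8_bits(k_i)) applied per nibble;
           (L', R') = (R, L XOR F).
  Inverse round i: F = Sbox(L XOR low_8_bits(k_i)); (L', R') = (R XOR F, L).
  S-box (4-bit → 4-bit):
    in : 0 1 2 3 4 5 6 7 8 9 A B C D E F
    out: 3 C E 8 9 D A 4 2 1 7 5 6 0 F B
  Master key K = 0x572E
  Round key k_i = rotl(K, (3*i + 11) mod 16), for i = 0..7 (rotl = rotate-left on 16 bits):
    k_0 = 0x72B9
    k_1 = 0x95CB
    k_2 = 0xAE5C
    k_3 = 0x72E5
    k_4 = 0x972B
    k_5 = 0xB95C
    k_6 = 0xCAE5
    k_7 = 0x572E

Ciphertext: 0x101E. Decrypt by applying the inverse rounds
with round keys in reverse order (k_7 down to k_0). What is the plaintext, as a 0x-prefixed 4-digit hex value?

0x9E2C

s_0 = ciphertext = 0x101E
s_1 = InvRound(s_0, k_7) = 0x9110
s_2 = InvRound(s_1, k_6) = 0x5991
s_3 = InvRound(s_2, k_5) = 0xAC59
s_4 = InvRound(s_3, k_4) = 0x7DAC
s_5 = InvRound(s_4, k_3) = 0xBE7D
s_6 = InvRound(s_5, k_2) = 0x83BE
s_7 = InvRound(s_6, k_1) = 0x2C83
s_8 = InvRound(s_7, k_0) = 0x9E2C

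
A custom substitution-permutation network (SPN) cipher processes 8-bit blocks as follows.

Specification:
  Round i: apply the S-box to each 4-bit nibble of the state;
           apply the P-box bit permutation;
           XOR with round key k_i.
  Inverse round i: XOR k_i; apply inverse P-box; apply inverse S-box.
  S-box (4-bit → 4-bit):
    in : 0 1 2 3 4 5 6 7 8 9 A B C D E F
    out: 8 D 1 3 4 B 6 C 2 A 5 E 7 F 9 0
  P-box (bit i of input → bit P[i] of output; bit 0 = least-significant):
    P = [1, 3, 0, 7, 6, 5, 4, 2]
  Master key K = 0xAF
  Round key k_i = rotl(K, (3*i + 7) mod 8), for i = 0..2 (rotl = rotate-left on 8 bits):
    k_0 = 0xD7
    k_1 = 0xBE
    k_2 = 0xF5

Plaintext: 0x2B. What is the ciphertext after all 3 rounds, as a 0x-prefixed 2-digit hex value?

0xCD

s_0 = plaintext = 0x2B
s_1 = Round(s_0, k_0) = 0x1E
s_2 = Round(s_1, k_1) = 0x68
s_3 = Round(s_2, k_2) = 0xCD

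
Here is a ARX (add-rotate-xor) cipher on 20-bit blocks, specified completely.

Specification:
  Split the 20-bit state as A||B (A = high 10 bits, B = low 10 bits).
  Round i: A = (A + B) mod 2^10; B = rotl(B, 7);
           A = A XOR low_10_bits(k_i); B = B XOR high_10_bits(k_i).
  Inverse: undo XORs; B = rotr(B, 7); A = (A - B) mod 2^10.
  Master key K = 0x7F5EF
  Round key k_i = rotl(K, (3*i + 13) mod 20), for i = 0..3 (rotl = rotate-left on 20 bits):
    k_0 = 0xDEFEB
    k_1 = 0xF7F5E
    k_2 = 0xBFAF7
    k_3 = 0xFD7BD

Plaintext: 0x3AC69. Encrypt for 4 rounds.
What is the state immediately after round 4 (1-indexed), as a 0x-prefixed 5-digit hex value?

0x562B8

s_0 = plaintext = 0x3AC69
s_1 = Round(s_0, k_0) = 0xAFFF6
s_2 = Round(s_1, k_1) = 0x7ACA1
s_3 = Round(s_2, k_2) = 0x1EE6A
s_4 = Round(s_3, k_3) = 0x562B8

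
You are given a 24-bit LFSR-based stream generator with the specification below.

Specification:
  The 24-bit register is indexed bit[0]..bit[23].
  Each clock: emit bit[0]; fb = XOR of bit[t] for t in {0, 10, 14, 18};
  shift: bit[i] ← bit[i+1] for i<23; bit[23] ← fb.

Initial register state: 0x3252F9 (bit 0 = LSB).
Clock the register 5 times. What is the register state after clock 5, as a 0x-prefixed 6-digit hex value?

reg_0 = 0x3252F9
clock 1: out=1, reg = 0x19297C
clock 2: out=0, reg = 0x0C94BE
clock 3: out=0, reg = 0x064A5F
clock 4: out=1, reg = 0x83252F
clock 5: out=1, reg = 0x419297

0x419297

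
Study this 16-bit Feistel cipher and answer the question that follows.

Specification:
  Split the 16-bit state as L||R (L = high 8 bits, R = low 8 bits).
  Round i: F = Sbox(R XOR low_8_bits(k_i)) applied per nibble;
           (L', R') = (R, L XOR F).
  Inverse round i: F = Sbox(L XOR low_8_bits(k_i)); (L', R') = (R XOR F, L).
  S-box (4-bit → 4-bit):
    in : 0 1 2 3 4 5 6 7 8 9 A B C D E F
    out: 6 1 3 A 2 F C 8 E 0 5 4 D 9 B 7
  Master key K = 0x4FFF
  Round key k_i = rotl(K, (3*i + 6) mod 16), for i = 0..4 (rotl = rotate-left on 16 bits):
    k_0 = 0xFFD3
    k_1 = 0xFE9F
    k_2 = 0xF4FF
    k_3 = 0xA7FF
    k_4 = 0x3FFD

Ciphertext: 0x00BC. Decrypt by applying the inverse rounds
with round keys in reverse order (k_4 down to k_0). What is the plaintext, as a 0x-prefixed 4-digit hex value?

0x01F2

s_0 = ciphertext = 0x00BC
s_1 = InvRound(s_0, k_4) = 0xC500
s_2 = InvRound(s_1, k_3) = 0xA5C5
s_3 = InvRound(s_2, k_2) = 0x30A5
s_4 = InvRound(s_3, k_1) = 0xF230
s_5 = InvRound(s_4, k_0) = 0x01F2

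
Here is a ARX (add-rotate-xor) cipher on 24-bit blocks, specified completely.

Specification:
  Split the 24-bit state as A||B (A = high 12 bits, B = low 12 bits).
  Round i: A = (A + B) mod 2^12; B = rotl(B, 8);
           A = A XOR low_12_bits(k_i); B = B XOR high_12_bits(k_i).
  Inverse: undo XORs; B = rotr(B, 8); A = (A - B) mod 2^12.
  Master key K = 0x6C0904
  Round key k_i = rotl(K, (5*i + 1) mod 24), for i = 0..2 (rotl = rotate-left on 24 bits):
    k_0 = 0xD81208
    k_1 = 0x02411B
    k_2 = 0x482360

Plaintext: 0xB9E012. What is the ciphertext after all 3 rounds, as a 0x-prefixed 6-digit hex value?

s_0 = plaintext = 0xB9E012
s_1 = Round(s_0, k_0) = 0x9B8F80
s_2 = Round(s_1, k_1) = 0x8230DC
s_3 = Round(s_2, k_2) = 0xB9F88F

0xB9F88F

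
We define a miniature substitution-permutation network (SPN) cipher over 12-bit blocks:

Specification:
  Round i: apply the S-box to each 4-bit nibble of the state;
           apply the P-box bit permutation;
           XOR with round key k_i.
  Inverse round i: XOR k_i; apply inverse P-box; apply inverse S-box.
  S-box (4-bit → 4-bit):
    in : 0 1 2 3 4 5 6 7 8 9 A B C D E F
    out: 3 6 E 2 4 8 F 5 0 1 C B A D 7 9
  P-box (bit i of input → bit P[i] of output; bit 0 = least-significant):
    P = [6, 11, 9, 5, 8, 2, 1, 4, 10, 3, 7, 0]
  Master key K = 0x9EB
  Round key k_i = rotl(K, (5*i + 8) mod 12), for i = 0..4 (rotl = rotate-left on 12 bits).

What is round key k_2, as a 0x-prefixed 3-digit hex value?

K = 0x9EB
k_0 = rotl(K, (5*0+8) mod 12) = rotl(K, 8) = 0xB9E
k_1 = rotl(K, (5*1+8) mod 12) = rotl(K, 1) = 0x3D7
k_2 = rotl(K, (5*2+8) mod 12) = rotl(K, 6) = 0xAE7

0xAE7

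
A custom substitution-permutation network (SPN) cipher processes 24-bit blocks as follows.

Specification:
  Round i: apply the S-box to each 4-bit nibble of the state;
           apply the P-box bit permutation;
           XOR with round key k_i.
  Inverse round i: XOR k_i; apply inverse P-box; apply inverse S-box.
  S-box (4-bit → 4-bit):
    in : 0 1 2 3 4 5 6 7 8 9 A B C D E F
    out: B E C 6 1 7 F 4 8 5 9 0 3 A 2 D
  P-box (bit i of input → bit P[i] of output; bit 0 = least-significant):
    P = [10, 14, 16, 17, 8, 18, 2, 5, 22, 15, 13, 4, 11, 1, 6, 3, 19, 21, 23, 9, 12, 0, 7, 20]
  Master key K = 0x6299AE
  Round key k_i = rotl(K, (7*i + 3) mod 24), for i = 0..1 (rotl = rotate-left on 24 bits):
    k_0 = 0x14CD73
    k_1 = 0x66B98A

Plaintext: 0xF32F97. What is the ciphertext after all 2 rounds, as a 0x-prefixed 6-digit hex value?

0x8D34E3

s_0 = plaintext = 0xF32F97
s_1 = Round(s_0, k_0) = 0xE5FCAF
s_2 = Round(s_1, k_1) = 0x8D34E3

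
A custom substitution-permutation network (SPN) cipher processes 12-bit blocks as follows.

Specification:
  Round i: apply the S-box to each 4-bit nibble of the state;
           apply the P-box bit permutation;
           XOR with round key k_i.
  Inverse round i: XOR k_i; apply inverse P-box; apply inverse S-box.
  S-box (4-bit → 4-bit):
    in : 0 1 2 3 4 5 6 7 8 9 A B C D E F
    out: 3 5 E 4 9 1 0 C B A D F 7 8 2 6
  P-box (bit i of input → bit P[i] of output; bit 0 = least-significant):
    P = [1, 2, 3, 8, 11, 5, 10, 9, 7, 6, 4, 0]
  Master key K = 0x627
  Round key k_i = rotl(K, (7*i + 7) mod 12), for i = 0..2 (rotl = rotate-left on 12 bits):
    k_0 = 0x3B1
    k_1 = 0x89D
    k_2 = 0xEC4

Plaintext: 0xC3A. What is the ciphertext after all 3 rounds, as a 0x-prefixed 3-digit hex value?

s_0 = plaintext = 0xC3A
s_1 = Round(s_0, k_0) = 0x66B
s_2 = Round(s_1, k_1) = 0x993
s_3 = Round(s_2, k_2) = 0xCAD

0xCAD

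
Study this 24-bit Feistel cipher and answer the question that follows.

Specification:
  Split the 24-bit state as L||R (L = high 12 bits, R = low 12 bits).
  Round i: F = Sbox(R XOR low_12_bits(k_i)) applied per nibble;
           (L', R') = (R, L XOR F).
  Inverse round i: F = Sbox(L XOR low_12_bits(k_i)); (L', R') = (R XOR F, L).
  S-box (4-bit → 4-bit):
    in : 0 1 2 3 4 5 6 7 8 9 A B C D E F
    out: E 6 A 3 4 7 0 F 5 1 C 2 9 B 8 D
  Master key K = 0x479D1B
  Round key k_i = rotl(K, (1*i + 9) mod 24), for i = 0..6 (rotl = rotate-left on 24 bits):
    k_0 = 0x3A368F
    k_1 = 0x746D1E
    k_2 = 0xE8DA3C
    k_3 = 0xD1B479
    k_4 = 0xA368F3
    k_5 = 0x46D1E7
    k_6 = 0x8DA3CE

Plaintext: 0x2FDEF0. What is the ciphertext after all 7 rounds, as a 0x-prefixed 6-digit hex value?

s_0 = plaintext = 0x2FDEF0
s_1 = Round(s_0, k_0) = 0xEF0700
s_2 = Round(s_1, k_1) = 0x700298
s_3 = Round(s_2, k_2) = 0x2982C4
s_4 = Round(s_3, k_3) = 0x2C42B3
s_5 = Round(s_4, k_4) = 0x2B3E8A
s_6 = Round(s_5, k_5) = 0xE8AFB8
s_7 = Round(s_6, k_6) = 0xFB877A

0xFB877A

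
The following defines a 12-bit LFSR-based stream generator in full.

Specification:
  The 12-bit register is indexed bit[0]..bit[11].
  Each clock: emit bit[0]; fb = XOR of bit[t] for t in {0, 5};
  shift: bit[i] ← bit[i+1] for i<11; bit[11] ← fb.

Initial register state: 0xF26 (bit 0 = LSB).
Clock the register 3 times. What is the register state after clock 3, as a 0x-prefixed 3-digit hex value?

reg_0 = 0xF26
clock 1: out=0, reg = 0xF93
clock 2: out=1, reg = 0xFC9
clock 3: out=1, reg = 0xFE4

0xFE4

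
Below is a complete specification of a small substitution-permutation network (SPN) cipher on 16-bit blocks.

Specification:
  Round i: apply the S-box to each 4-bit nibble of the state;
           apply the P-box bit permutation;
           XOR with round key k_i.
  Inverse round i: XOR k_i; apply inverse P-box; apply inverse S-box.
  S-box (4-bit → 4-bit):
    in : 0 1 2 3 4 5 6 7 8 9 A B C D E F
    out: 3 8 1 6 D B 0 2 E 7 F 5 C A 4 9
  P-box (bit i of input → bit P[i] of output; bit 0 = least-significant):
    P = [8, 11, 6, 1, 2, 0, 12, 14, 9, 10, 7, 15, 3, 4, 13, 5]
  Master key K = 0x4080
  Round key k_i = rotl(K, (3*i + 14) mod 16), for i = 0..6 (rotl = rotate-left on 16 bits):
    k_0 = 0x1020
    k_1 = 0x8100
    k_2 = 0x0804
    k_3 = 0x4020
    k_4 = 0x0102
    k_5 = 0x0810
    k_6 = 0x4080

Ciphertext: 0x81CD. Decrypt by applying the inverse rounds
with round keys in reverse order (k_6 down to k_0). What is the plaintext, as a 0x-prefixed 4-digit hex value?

0x0ECD

s_0 = ciphertext = 0x81CD
s_1 = InvRound(s_0, k_6) = 0x215B
s_2 = InvRound(s_1, k_5) = 0xB67A
s_3 = InvRound(s_2, k_4) = 0xA5EB
s_4 = InvRound(s_3, k_3) = 0xB8D4
s_5 = InvRound(s_4, k_2) = 0x3CEE
s_6 = InvRound(s_5, k_1) = 0x48BA
s_7 = InvRound(s_6, k_0) = 0x0ECD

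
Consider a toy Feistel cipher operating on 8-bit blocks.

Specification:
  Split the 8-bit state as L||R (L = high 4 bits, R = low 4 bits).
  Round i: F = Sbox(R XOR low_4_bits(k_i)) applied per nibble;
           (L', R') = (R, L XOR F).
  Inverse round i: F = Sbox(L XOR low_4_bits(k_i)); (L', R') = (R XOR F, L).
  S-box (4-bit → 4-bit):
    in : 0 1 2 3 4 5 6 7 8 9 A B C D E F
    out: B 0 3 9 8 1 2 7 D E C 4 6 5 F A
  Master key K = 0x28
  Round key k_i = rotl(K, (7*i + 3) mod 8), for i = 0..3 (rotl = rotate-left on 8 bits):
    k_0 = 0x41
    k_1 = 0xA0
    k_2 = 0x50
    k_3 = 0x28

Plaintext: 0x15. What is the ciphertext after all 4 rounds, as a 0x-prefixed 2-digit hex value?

0xDA

s_0 = plaintext = 0x15
s_1 = Round(s_0, k_0) = 0x59
s_2 = Round(s_1, k_1) = 0x9B
s_3 = Round(s_2, k_2) = 0xBD
s_4 = Round(s_3, k_3) = 0xDA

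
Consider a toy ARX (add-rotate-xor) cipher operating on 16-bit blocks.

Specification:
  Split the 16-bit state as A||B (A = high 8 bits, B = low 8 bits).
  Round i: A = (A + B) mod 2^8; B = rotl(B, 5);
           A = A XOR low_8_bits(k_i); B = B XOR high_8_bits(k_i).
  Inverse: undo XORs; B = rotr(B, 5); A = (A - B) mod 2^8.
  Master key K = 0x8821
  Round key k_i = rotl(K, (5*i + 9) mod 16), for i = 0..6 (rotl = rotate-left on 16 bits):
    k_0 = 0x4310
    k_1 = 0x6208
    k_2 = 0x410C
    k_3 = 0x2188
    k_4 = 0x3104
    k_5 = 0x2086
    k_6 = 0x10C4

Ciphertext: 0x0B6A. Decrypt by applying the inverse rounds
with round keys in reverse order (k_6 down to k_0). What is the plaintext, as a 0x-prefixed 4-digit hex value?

0xE545

s_0 = ciphertext = 0x0B6A
s_1 = InvRound(s_0, k_6) = 0xFCD3
s_2 = InvRound(s_1, k_5) = 0xDB9F
s_3 = InvRound(s_2, k_4) = 0x6A75
s_4 = InvRound(s_3, k_3) = 0x40A2
s_5 = InvRound(s_4, k_2) = 0x2D1F
s_6 = InvRound(s_5, k_1) = 0x3AEB
s_7 = InvRound(s_6, k_0) = 0xE545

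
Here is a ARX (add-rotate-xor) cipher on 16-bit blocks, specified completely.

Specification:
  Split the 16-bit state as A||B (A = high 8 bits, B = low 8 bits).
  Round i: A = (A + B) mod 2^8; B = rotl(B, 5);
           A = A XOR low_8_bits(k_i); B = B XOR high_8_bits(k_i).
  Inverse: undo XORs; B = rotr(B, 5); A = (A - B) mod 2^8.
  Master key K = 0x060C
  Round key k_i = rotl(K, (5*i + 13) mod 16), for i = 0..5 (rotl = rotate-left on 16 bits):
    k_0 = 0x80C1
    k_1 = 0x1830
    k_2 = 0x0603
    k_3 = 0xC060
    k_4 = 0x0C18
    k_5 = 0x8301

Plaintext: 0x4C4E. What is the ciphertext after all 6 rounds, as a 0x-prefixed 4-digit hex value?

s_0 = plaintext = 0x4C4E
s_1 = Round(s_0, k_0) = 0x5B49
s_2 = Round(s_1, k_1) = 0x9431
s_3 = Round(s_2, k_2) = 0xC620
s_4 = Round(s_3, k_3) = 0x86C4
s_5 = Round(s_4, k_4) = 0x5294
s_6 = Round(s_5, k_5) = 0xE711

0xE711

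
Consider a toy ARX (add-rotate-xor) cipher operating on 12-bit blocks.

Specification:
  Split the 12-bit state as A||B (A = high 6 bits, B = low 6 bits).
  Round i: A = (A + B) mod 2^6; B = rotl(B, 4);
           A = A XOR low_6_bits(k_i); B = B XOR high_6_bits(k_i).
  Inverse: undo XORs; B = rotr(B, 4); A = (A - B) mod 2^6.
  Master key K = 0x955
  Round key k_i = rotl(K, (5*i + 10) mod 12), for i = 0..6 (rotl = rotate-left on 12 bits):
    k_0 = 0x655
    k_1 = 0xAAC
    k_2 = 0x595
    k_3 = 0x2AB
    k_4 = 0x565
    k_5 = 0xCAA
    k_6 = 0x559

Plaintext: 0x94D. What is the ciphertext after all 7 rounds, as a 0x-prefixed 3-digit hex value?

0x7E3

s_0 = plaintext = 0x94D
s_1 = Round(s_0, k_0) = 0x9CA
s_2 = Round(s_1, k_1) = 0x748
s_3 = Round(s_2, k_2) = 0xC14
s_4 = Round(s_3, k_3) = 0xBCF
s_5 = Round(s_4, k_4) = 0x6E6
s_6 = Round(s_5, k_5) = 0xADB
s_7 = Round(s_6, k_6) = 0x7E3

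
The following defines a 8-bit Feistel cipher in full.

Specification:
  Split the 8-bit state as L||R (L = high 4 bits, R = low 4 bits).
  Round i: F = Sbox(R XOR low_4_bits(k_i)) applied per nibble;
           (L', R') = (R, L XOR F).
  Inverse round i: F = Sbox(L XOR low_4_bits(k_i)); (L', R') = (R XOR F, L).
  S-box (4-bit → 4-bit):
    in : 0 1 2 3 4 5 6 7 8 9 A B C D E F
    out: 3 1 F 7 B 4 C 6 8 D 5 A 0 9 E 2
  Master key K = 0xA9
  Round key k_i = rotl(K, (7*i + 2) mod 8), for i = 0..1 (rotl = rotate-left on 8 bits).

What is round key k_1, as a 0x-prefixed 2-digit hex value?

K = 0xA9
k_0 = rotl(K, (7*0+2) mod 8) = rotl(K, 2) = 0xA6
k_1 = rotl(K, (7*1+2) mod 8) = rotl(K, 1) = 0x53

0x53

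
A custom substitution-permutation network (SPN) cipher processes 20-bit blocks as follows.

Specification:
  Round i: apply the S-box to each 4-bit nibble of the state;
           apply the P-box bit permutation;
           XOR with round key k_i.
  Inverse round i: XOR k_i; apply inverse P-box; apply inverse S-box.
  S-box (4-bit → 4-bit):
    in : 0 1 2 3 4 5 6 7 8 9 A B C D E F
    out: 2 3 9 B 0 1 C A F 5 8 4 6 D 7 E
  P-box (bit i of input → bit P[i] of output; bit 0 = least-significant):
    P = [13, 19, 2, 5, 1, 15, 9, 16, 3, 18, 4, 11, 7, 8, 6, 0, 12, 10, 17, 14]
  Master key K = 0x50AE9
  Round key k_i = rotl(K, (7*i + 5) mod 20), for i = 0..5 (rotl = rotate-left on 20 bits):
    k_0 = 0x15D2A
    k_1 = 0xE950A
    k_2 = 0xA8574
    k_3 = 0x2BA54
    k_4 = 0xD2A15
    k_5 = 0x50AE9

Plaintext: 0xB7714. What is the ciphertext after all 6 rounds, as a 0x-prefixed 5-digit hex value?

0xAF0CA

s_0 = plaintext = 0xB7714
s_1 = Round(s_0, k_0) = 0x7D429
s_2 = Round(s_1, k_1) = 0xFF1CD
s_3 = Round(s_2, k_2) = 0xC6219
s_4 = Round(s_3, k_3) = 0x0161B
s_5 = Round(s_4, k_4) = 0xDA783
s_6 = Round(s_5, k_5) = 0xAF0CA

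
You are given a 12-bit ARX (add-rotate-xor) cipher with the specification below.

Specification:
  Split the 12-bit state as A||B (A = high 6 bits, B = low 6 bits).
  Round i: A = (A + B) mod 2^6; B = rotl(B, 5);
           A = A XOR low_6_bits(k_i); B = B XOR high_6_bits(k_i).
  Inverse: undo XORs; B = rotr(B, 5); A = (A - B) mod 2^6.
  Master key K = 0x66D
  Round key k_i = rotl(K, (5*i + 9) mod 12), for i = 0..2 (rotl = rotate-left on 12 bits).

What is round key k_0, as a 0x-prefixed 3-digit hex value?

K = 0x66D
k_0 = rotl(K, (5*0+9) mod 12) = rotl(K, 9) = 0xACD

0xACD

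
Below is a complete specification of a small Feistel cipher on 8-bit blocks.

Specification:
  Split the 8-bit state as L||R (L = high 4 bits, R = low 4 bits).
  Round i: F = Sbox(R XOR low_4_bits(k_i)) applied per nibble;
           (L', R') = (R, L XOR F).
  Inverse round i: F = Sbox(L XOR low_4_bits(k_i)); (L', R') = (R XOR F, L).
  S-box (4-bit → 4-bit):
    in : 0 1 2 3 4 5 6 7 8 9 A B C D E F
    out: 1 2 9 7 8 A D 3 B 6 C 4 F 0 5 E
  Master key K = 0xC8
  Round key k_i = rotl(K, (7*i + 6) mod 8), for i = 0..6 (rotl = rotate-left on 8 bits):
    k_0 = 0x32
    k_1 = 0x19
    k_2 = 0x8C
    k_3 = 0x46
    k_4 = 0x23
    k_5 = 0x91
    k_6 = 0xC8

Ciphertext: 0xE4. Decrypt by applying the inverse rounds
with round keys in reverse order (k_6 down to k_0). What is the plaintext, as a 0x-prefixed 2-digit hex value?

0x73

s_0 = ciphertext = 0xE4
s_1 = InvRound(s_0, k_6) = 0x9E
s_2 = InvRound(s_1, k_5) = 0x59
s_3 = InvRound(s_2, k_4) = 0x45
s_4 = InvRound(s_3, k_3) = 0xC4
s_5 = InvRound(s_4, k_2) = 0x5C
s_6 = InvRound(s_5, k_1) = 0x35
s_7 = InvRound(s_6, k_0) = 0x73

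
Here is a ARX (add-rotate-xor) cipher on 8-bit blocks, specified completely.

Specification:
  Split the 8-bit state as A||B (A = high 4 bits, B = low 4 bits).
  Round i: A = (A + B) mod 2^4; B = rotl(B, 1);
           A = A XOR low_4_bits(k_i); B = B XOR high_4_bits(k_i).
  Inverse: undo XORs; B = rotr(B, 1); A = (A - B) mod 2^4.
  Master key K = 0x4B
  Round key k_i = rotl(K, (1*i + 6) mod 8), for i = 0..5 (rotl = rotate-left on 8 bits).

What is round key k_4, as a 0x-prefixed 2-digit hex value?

0x2D

K = 0x4B
k_0 = rotl(K, (1*0+6) mod 8) = rotl(K, 6) = 0xD2
k_1 = rotl(K, (1*1+6) mod 8) = rotl(K, 7) = 0xA5
k_2 = rotl(K, (1*2+6) mod 8) = rotl(K, 0) = 0x4B
k_3 = rotl(K, (1*3+6) mod 8) = rotl(K, 1) = 0x96
k_4 = rotl(K, (1*4+6) mod 8) = rotl(K, 2) = 0x2D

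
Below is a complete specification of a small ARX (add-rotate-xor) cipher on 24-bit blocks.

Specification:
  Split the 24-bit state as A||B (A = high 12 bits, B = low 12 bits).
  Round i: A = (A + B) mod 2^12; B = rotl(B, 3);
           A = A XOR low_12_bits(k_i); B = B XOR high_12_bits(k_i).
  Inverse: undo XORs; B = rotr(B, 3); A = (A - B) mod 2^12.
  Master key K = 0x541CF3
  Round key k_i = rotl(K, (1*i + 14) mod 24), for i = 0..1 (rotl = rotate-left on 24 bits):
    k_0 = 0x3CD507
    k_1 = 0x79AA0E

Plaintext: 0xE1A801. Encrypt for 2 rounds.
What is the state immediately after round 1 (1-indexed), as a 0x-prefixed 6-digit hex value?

0x31C3C1

s_0 = plaintext = 0xE1A801
s_1 = Round(s_0, k_0) = 0x31C3C1
s_2 = Round(s_1, k_1) = 0xCD3993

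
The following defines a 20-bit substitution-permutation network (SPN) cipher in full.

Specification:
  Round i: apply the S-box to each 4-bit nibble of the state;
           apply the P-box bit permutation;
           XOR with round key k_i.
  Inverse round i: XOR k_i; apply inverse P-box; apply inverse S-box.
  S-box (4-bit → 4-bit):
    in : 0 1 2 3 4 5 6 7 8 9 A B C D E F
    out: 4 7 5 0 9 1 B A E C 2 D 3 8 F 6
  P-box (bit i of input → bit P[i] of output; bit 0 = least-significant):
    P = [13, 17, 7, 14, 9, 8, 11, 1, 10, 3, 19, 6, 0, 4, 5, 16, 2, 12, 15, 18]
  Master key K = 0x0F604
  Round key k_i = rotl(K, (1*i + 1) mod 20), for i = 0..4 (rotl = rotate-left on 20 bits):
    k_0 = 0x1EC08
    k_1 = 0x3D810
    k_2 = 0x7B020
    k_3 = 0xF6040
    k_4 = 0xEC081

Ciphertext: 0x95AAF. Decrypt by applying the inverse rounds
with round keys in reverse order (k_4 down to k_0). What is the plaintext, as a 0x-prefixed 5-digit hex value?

s_0 = ciphertext = 0x95AAF
s_1 = InvRound(s_0, k_4) = 0xE9ABA
s_2 = InvRound(s_1, k_3) = 0xF87BB
s_3 = InvRound(s_2, k_2) = 0xAC162
s_4 = InvRound(s_3, k_1) = 0xA8983
s_5 = InvRound(s_4, k_0) = 0x3417E

0x3417E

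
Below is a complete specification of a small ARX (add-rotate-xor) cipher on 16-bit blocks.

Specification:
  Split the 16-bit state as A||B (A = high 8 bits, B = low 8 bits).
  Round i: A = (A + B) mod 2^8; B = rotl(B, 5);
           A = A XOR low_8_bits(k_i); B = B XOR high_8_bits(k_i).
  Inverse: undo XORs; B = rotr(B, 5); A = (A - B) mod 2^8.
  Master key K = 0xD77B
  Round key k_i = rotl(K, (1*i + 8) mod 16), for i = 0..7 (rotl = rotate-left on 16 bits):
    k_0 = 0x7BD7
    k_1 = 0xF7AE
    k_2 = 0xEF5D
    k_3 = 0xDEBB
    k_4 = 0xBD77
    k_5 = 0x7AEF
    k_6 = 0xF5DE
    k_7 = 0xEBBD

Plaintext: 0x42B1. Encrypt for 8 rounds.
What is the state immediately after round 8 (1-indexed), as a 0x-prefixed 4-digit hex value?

0x6FC7

s_0 = plaintext = 0x42B1
s_1 = Round(s_0, k_0) = 0x244D
s_2 = Round(s_1, k_1) = 0xDF5E
s_3 = Round(s_2, k_2) = 0x6024
s_4 = Round(s_3, k_3) = 0x3F5A
s_5 = Round(s_4, k_4) = 0xEEF6
s_6 = Round(s_5, k_5) = 0x0BA4
s_7 = Round(s_6, k_6) = 0x7161
s_8 = Round(s_7, k_7) = 0x6FC7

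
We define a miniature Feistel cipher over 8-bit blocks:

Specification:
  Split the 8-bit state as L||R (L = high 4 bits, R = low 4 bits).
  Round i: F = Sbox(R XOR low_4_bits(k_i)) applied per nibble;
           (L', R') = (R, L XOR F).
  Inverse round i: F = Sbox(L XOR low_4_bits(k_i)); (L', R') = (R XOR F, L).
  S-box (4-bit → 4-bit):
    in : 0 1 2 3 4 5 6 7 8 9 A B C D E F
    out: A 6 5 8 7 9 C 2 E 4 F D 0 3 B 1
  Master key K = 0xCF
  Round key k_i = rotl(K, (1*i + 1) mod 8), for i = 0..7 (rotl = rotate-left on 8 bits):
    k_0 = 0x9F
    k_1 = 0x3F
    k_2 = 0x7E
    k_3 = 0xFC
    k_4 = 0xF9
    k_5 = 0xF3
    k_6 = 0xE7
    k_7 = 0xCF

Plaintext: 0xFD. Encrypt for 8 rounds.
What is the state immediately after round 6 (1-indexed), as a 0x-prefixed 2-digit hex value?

s_0 = plaintext = 0xFD
s_1 = Round(s_0, k_0) = 0xDA
s_2 = Round(s_1, k_1) = 0xA4
s_3 = Round(s_2, k_2) = 0x45
s_4 = Round(s_3, k_3) = 0x50
s_5 = Round(s_4, k_4) = 0x01
s_6 = Round(s_5, k_5) = 0x15
s_7 = Round(s_6, k_6) = 0x54
s_8 = Round(s_7, k_7) = 0x48

0x15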